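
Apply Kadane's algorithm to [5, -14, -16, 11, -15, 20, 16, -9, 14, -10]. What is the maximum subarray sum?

Using Kadane's algorithm on [5, -14, -16, 11, -15, 20, 16, -9, 14, -10]:

Scanning through the array:
Position 1 (value -14): max_ending_here = -9, max_so_far = 5
Position 2 (value -16): max_ending_here = -16, max_so_far = 5
Position 3 (value 11): max_ending_here = 11, max_so_far = 11
Position 4 (value -15): max_ending_here = -4, max_so_far = 11
Position 5 (value 20): max_ending_here = 20, max_so_far = 20
Position 6 (value 16): max_ending_here = 36, max_so_far = 36
Position 7 (value -9): max_ending_here = 27, max_so_far = 36
Position 8 (value 14): max_ending_here = 41, max_so_far = 41
Position 9 (value -10): max_ending_here = 31, max_so_far = 41

Maximum subarray: [20, 16, -9, 14]
Maximum sum: 41

The maximum subarray is [20, 16, -9, 14] with sum 41. This subarray runs from index 5 to index 8.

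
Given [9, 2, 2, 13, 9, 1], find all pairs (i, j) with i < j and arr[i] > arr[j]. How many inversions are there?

Finding inversions in [9, 2, 2, 13, 9, 1]:

(0, 1): arr[0]=9 > arr[1]=2
(0, 2): arr[0]=9 > arr[2]=2
(0, 5): arr[0]=9 > arr[5]=1
(1, 5): arr[1]=2 > arr[5]=1
(2, 5): arr[2]=2 > arr[5]=1
(3, 4): arr[3]=13 > arr[4]=9
(3, 5): arr[3]=13 > arr[5]=1
(4, 5): arr[4]=9 > arr[5]=1

Total inversions: 8

The array has 8 inversion(s): (0,1), (0,2), (0,5), (1,5), (2,5), (3,4), (3,5), (4,5). Each pair (i,j) satisfies i < j and arr[i] > arr[j].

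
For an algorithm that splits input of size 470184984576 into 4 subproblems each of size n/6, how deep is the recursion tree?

For divide and conquer with division factor 6:

Problem sizes at each level:
Level 0: 470184984576
Level 1: 78364164096
Level 2: 13060694016
Level 3: 2176782336
Level 4: 362797056
Level 5: 60466176
Level 6: 10077696
Level 7: 1679616
Level 8: 279936
Level 9: 46656
Level 10: 7776
Level 11: 1296
Level 12: 216
Level 13: 36
Level 14: 6
Level 15: 1

The root is level 0 and the size-1 base case is level 15 (the tree spans levels 0 through 15, i.e. 16 levels counting the root), so the depth is the number of divisions: log_6(470184984576) = 15

The recursion tree depth is log_6(470184984576) = 15. At each level, the problem size is divided by 6, so it takes 15 divisions to reduce to a base case of size 1. The algorithm makes 4 recursive calls at each level.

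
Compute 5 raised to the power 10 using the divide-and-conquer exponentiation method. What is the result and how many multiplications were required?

Computing 5^10 by squaring (build up from 5^1; each line after the first costs one multiplication):

5^1 = 5
5^2 = (5^1)^2 = 5^2 = 25
5^4 = (5^2)^2 = 25^2 = 625
5^5 = 5 * 5^4 = 5 * 625 = 3125
5^10 = (5^5)^2 = 3125^2 = 9765625

Result: 9765625
Multiplications needed: 4 (4 lines after 5^1)

5^10 = 9765625. Using exponentiation by squaring, this requires 4 multiplications. The key idea: if the exponent is even, square the half-power; if odd, multiply by the base once.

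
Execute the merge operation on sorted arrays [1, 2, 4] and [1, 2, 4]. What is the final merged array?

Merging process:

Compare 1 vs 1: take 1 from left. Merged: [1]
Compare 2 vs 1: take 1 from right. Merged: [1, 1]
Compare 2 vs 2: take 2 from left. Merged: [1, 1, 2]
Compare 4 vs 2: take 2 from right. Merged: [1, 1, 2, 2]
Compare 4 vs 4: take 4 from left. Merged: [1, 1, 2, 2, 4]
Append remaining from right: [4]. Merged: [1, 1, 2, 2, 4, 4]

Final merged array: [1, 1, 2, 2, 4, 4]
Total comparisons: 5

The merged array is [1, 1, 2, 2, 4, 4], requiring 5 comparisons. The merge step runs in O(n) time where n is the total number of elements.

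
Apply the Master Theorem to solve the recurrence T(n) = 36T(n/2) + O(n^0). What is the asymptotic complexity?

Master Theorem for T(n) = 36T(n/2) + O(n^0):

a = 36, b = 2, c = 0
log_b(a) = log_2(36) = 5.1699

Case 1: c = 0 < log_2(36) = 5.1699
T(n) = O(n^(log_2 36))

For T(n) = 36T(n/2) + O(n^0): log_2(36) = 5.1699. This is Case 1 of the Master Theorem (c < log_b(a), work dominated by leaves), giving O(n^(log_2 36)).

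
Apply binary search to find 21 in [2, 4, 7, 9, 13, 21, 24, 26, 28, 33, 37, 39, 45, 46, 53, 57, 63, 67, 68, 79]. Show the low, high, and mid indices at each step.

Binary search for 21 in [2, 4, 7, 9, 13, 21, 24, 26, 28, 33, 37, 39, 45, 46, 53, 57, 63, 67, 68, 79]:

lo=0, hi=19, mid=9, arr[mid]=33 -> 33 > 21, search left half
lo=0, hi=8, mid=4, arr[mid]=13 -> 13 < 21, search right half
lo=5, hi=8, mid=6, arr[mid]=24 -> 24 > 21, search left half
lo=5, hi=5, mid=5, arr[mid]=21 -> Found target at index 5!

Binary search finds 21 at index 5 after 4 comparisons. The search repeatedly halves the search space by comparing with the middle element.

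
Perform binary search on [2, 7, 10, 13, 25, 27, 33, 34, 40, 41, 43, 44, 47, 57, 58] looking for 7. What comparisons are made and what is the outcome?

Binary search for 7 in [2, 7, 10, 13, 25, 27, 33, 34, 40, 41, 43, 44, 47, 57, 58]:

lo=0, hi=14, mid=7, arr[mid]=34 -> 34 > 7, search left half
lo=0, hi=6, mid=3, arr[mid]=13 -> 13 > 7, search left half
lo=0, hi=2, mid=1, arr[mid]=7 -> Found target at index 1!

Binary search finds 7 at index 1 after 3 comparisons. The search repeatedly halves the search space by comparing with the middle element.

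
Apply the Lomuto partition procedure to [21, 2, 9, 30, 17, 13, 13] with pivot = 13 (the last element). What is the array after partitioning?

Lomuto partition with pivot = 13:

Initial array: [21, 2, 9, 30, 17, 13, 13]

arr[0]=21 > 13: no swap
arr[1]=2 <= 13: swap with position 0, array becomes [2, 21, 9, 30, 17, 13, 13]
arr[2]=9 <= 13: swap with position 1, array becomes [2, 9, 21, 30, 17, 13, 13]
arr[3]=30 > 13: no swap
arr[4]=17 > 13: no swap
arr[5]=13 <= 13: swap with position 2, array becomes [2, 9, 13, 30, 17, 21, 13]

Place pivot at position 3: [2, 9, 13, 13, 17, 21, 30]
Pivot position: 3

After partitioning with pivot 13, the array becomes [2, 9, 13, 13, 17, 21, 30]. The pivot is placed at index 3. All elements to the left of the pivot are <= 13, and all elements to the right are > 13.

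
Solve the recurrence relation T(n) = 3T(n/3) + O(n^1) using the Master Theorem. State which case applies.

Master Theorem for T(n) = 3T(n/3) + O(n^1):

a = 3, b = 3, c = 1
log_b(a) = log_3(3) = 1.0000

Case 2: c = 1 = log_3(3) = 1.0000
T(n) = O(n^1 log n) = O(n log n)

For T(n) = 3T(n/3) + O(n^1): log_3(3) = 1.0000. This is Case 2 of the Master Theorem (c = log_b(a), equal work at all levels), giving O(n log n).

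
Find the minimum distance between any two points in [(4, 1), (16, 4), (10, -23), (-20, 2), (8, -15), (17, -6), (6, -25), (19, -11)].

Computing all pairwise distances among 8 points:

d((4, 1), (16, 4)) = 12.3693
d((4, 1), (10, -23)) = 24.7386
d((4, 1), (-20, 2)) = 24.0208
d((4, 1), (8, -15)) = 16.4924
d((4, 1), (17, -6)) = 14.7648
d((4, 1), (6, -25)) = 26.0768
d((4, 1), (19, -11)) = 19.2094
d((16, 4), (10, -23)) = 27.6586
d((16, 4), (-20, 2)) = 36.0555
d((16, 4), (8, -15)) = 20.6155
d((16, 4), (17, -6)) = 10.0499
d((16, 4), (6, -25)) = 30.6757
d((16, 4), (19, -11)) = 15.2971
d((10, -23), (-20, 2)) = 39.0512
d((10, -23), (8, -15)) = 8.2462
d((10, -23), (17, -6)) = 18.3848
d((10, -23), (6, -25)) = 4.4721 <-- minimum
d((10, -23), (19, -11)) = 15.0
d((-20, 2), (8, -15)) = 32.7567
d((-20, 2), (17, -6)) = 37.855
d((-20, 2), (6, -25)) = 37.4833
d((-20, 2), (19, -11)) = 41.1096
d((8, -15), (17, -6)) = 12.7279
d((8, -15), (6, -25)) = 10.198
d((8, -15), (19, -11)) = 11.7047
d((17, -6), (6, -25)) = 21.9545
d((17, -6), (19, -11)) = 5.3852
d((6, -25), (19, -11)) = 19.105

Closest pair: (10, -23) and (6, -25) with distance 4.4721

The closest pair is (10, -23) and (6, -25) with Euclidean distance 4.4721. For 8 points, brute-force pairwise comparison is shown above. For large n, the divide-and-conquer algorithm (sort by x, recurse on halves, check the dividing strip) achieves O(n log n).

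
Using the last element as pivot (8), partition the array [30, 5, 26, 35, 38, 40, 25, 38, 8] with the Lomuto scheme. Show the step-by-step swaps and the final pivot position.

Lomuto partition with pivot = 8:

Initial array: [30, 5, 26, 35, 38, 40, 25, 38, 8]

arr[0]=30 > 8: no swap
arr[1]=5 <= 8: swap with position 0, array becomes [5, 30, 26, 35, 38, 40, 25, 38, 8]
arr[2]=26 > 8: no swap
arr[3]=35 > 8: no swap
arr[4]=38 > 8: no swap
arr[5]=40 > 8: no swap
arr[6]=25 > 8: no swap
arr[7]=38 > 8: no swap

Place pivot at position 1: [5, 8, 26, 35, 38, 40, 25, 38, 30]
Pivot position: 1

After partitioning with pivot 8, the array becomes [5, 8, 26, 35, 38, 40, 25, 38, 30]. The pivot is placed at index 1. All elements to the left of the pivot are <= 8, and all elements to the right are > 8.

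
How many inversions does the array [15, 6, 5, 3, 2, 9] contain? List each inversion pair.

Finding inversions in [15, 6, 5, 3, 2, 9]:

(0, 1): arr[0]=15 > arr[1]=6
(0, 2): arr[0]=15 > arr[2]=5
(0, 3): arr[0]=15 > arr[3]=3
(0, 4): arr[0]=15 > arr[4]=2
(0, 5): arr[0]=15 > arr[5]=9
(1, 2): arr[1]=6 > arr[2]=5
(1, 3): arr[1]=6 > arr[3]=3
(1, 4): arr[1]=6 > arr[4]=2
(2, 3): arr[2]=5 > arr[3]=3
(2, 4): arr[2]=5 > arr[4]=2
(3, 4): arr[3]=3 > arr[4]=2

Total inversions: 11

The array has 11 inversion(s): (0,1), (0,2), (0,3), (0,4), (0,5), (1,2), (1,3), (1,4), (2,3), (2,4), (3,4). Each pair (i,j) satisfies i < j and arr[i] > arr[j].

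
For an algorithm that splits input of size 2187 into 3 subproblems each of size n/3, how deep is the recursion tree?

For divide and conquer with division factor 3:

Problem sizes at each level:
Level 0: 2187
Level 1: 729
Level 2: 243
Level 3: 81
Level 4: 27
Level 5: 9
Level 6: 3
Level 7: 1

The root is level 0 and the size-1 base case is level 7 (the tree spans levels 0 through 7, i.e. 8 levels counting the root), so the depth is the number of divisions: log_3(2187) = 7

The recursion tree depth is log_3(2187) = 7. At each level, the problem size is divided by 3, so it takes 7 divisions to reduce to a base case of size 1. The algorithm makes 3 recursive calls at each level.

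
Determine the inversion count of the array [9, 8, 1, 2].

Finding inversions in [9, 8, 1, 2]:

(0, 1): arr[0]=9 > arr[1]=8
(0, 2): arr[0]=9 > arr[2]=1
(0, 3): arr[0]=9 > arr[3]=2
(1, 2): arr[1]=8 > arr[2]=1
(1, 3): arr[1]=8 > arr[3]=2

Total inversions: 5

The array has 5 inversion(s): (0,1), (0,2), (0,3), (1,2), (1,3). Each pair (i,j) satisfies i < j and arr[i] > arr[j].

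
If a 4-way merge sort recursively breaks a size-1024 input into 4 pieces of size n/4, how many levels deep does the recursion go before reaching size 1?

For divide and conquer with division factor 4:

Problem sizes at each level:
Level 0: 1024
Level 1: 256
Level 2: 64
Level 3: 16
Level 4: 4
Level 5: 1

The root is level 0 and the size-1 base case is level 5 (the tree spans levels 0 through 5, i.e. 6 levels counting the root), so the depth is the number of divisions: log_4(1024) = 5

The recursion tree depth is log_4(1024) = 5. At each level, the problem size is divided by 4, so it takes 5 divisions to reduce to a base case of size 1. The algorithm makes 4 recursive calls at each level.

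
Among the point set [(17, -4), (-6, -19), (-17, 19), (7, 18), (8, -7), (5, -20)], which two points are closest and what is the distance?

Computing all pairwise distances among 6 points:

d((17, -4), (-6, -19)) = 27.4591
d((17, -4), (-17, 19)) = 41.0488
d((17, -4), (7, 18)) = 24.1661
d((17, -4), (8, -7)) = 9.4868 <-- minimum
d((17, -4), (5, -20)) = 20.0
d((-6, -19), (-17, 19)) = 39.5601
d((-6, -19), (7, 18)) = 39.2173
d((-6, -19), (8, -7)) = 18.4391
d((-6, -19), (5, -20)) = 11.0454
d((-17, 19), (7, 18)) = 24.0208
d((-17, 19), (8, -7)) = 36.0694
d((-17, 19), (5, -20)) = 44.7772
d((7, 18), (8, -7)) = 25.02
d((7, 18), (5, -20)) = 38.0526
d((8, -7), (5, -20)) = 13.3417

Closest pair: (17, -4) and (8, -7) with distance 9.4868

The closest pair is (17, -4) and (8, -7) with Euclidean distance 9.4868. For 6 points, brute-force pairwise comparison is shown above. For large n, the divide-and-conquer algorithm (sort by x, recurse on halves, check the dividing strip) achieves O(n log n).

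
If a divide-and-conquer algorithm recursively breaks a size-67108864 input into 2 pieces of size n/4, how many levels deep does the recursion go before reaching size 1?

For divide and conquer with division factor 4:

Problem sizes at each level:
Level 0: 67108864
Level 1: 16777216
Level 2: 4194304
Level 3: 1048576
Level 4: 262144
Level 5: 65536
Level 6: 16384
Level 7: 4096
Level 8: 1024
Level 9: 256
Level 10: 64
Level 11: 16
Level 12: 4
Level 13: 1

The root is level 0 and the size-1 base case is level 13 (the tree spans levels 0 through 13, i.e. 14 levels counting the root), so the depth is the number of divisions: log_4(67108864) = 13

The recursion tree depth is log_4(67108864) = 13. At each level, the problem size is divided by 4, so it takes 13 divisions to reduce to a base case of size 1. The algorithm makes 2 recursive calls at each level.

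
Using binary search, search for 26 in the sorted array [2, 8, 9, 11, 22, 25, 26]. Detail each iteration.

Binary search for 26 in [2, 8, 9, 11, 22, 25, 26]:

lo=0, hi=6, mid=3, arr[mid]=11 -> 11 < 26, search right half
lo=4, hi=6, mid=5, arr[mid]=25 -> 25 < 26, search right half
lo=6, hi=6, mid=6, arr[mid]=26 -> Found target at index 6!

Binary search finds 26 at index 6 after 3 comparisons. The search repeatedly halves the search space by comparing with the middle element.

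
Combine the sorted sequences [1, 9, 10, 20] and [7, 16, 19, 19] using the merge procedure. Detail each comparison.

Merging process:

Compare 1 vs 7: take 1 from left. Merged: [1]
Compare 9 vs 7: take 7 from right. Merged: [1, 7]
Compare 9 vs 16: take 9 from left. Merged: [1, 7, 9]
Compare 10 vs 16: take 10 from left. Merged: [1, 7, 9, 10]
Compare 20 vs 16: take 16 from right. Merged: [1, 7, 9, 10, 16]
Compare 20 vs 19: take 19 from right. Merged: [1, 7, 9, 10, 16, 19]
Compare 20 vs 19: take 19 from right. Merged: [1, 7, 9, 10, 16, 19, 19]
Append remaining from left: [20]. Merged: [1, 7, 9, 10, 16, 19, 19, 20]

Final merged array: [1, 7, 9, 10, 16, 19, 19, 20]
Total comparisons: 7

The merged array is [1, 7, 9, 10, 16, 19, 19, 20], requiring 7 comparisons. The merge step runs in O(n) time where n is the total number of elements.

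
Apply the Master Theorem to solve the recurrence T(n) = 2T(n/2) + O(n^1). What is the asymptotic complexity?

Master Theorem for T(n) = 2T(n/2) + O(n^1):

a = 2, b = 2, c = 1
log_b(a) = log_2(2) = 1.0000

Case 2: c = 1 = log_2(2) = 1.0000
T(n) = O(n^1 log n) = O(n log n)

For T(n) = 2T(n/2) + O(n^1): log_2(2) = 1.0000. This is Case 2 of the Master Theorem (c = log_b(a), equal work at all levels), giving O(n log n).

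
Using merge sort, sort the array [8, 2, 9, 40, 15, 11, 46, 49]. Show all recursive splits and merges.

Merge sort trace:

Split: [8, 2, 9, 40, 15, 11, 46, 49] -> [8, 2, 9, 40] and [15, 11, 46, 49]
  Split: [8, 2, 9, 40] -> [8, 2] and [9, 40]
    Split: [8, 2] -> [8] and [2]
    Merge: [8] + [2] -> [2, 8]
    Split: [9, 40] -> [9] and [40]
    Merge: [9] + [40] -> [9, 40]
  Merge: [2, 8] + [9, 40] -> [2, 8, 9, 40]
  Split: [15, 11, 46, 49] -> [15, 11] and [46, 49]
    Split: [15, 11] -> [15] and [11]
    Merge: [15] + [11] -> [11, 15]
    Split: [46, 49] -> [46] and [49]
    Merge: [46] + [49] -> [46, 49]
  Merge: [11, 15] + [46, 49] -> [11, 15, 46, 49]
Merge: [2, 8, 9, 40] + [11, 15, 46, 49] -> [2, 8, 9, 11, 15, 40, 46, 49]

Final sorted array: [2, 8, 9, 11, 15, 40, 46, 49]

The merge sort proceeds by recursively splitting the array and merging sorted halves.
After all merges, the sorted array is [2, 8, 9, 11, 15, 40, 46, 49].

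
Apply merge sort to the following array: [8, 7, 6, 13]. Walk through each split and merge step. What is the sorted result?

Merge sort trace:

Split: [8, 7, 6, 13] -> [8, 7] and [6, 13]
  Split: [8, 7] -> [8] and [7]
  Merge: [8] + [7] -> [7, 8]
  Split: [6, 13] -> [6] and [13]
  Merge: [6] + [13] -> [6, 13]
Merge: [7, 8] + [6, 13] -> [6, 7, 8, 13]

Final sorted array: [6, 7, 8, 13]

The merge sort proceeds by recursively splitting the array and merging sorted halves.
After all merges, the sorted array is [6, 7, 8, 13].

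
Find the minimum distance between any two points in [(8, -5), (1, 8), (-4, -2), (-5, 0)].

Computing all pairwise distances among 4 points:

d((8, -5), (1, 8)) = 14.7648
d((8, -5), (-4, -2)) = 12.3693
d((8, -5), (-5, 0)) = 13.9284
d((1, 8), (-4, -2)) = 11.1803
d((1, 8), (-5, 0)) = 10.0
d((-4, -2), (-5, 0)) = 2.2361 <-- minimum

Closest pair: (-4, -2) and (-5, 0) with distance 2.2361

The closest pair is (-4, -2) and (-5, 0) with Euclidean distance 2.2361. For 4 points, brute-force pairwise comparison is shown above. For large n, the divide-and-conquer algorithm (sort by x, recurse on halves, check the dividing strip) achieves O(n log n).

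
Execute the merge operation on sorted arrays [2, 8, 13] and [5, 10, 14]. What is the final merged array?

Merging process:

Compare 2 vs 5: take 2 from left. Merged: [2]
Compare 8 vs 5: take 5 from right. Merged: [2, 5]
Compare 8 vs 10: take 8 from left. Merged: [2, 5, 8]
Compare 13 vs 10: take 10 from right. Merged: [2, 5, 8, 10]
Compare 13 vs 14: take 13 from left. Merged: [2, 5, 8, 10, 13]
Append remaining from right: [14]. Merged: [2, 5, 8, 10, 13, 14]

Final merged array: [2, 5, 8, 10, 13, 14]
Total comparisons: 5

The merged array is [2, 5, 8, 10, 13, 14], requiring 5 comparisons. The merge step runs in O(n) time where n is the total number of elements.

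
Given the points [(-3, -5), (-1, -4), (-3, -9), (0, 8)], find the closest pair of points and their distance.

Computing all pairwise distances among 4 points:

d((-3, -5), (-1, -4)) = 2.2361 <-- minimum
d((-3, -5), (-3, -9)) = 4.0
d((-3, -5), (0, 8)) = 13.3417
d((-1, -4), (-3, -9)) = 5.3852
d((-1, -4), (0, 8)) = 12.0416
d((-3, -9), (0, 8)) = 17.2627

Closest pair: (-3, -5) and (-1, -4) with distance 2.2361

The closest pair is (-3, -5) and (-1, -4) with Euclidean distance 2.2361. For 4 points, brute-force pairwise comparison is shown above. For large n, the divide-and-conquer algorithm (sort by x, recurse on halves, check the dividing strip) achieves O(n log n).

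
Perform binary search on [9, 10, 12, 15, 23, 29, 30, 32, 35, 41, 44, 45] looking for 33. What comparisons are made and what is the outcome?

Binary search for 33 in [9, 10, 12, 15, 23, 29, 30, 32, 35, 41, 44, 45]:

lo=0, hi=11, mid=5, arr[mid]=29 -> 29 < 33, search right half
lo=6, hi=11, mid=8, arr[mid]=35 -> 35 > 33, search left half
lo=6, hi=7, mid=6, arr[mid]=30 -> 30 < 33, search right half
lo=7, hi=7, mid=7, arr[mid]=32 -> 32 < 33, search right half
lo=8 > hi=7, target 33 not found

Binary search determines that 33 is not in the array after 4 comparisons. The search space was exhausted without finding the target.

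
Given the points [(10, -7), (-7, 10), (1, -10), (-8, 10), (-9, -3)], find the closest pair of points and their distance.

Computing all pairwise distances among 5 points:

d((10, -7), (-7, 10)) = 24.0416
d((10, -7), (1, -10)) = 9.4868
d((10, -7), (-8, 10)) = 24.7588
d((10, -7), (-9, -3)) = 19.4165
d((-7, 10), (1, -10)) = 21.5407
d((-7, 10), (-8, 10)) = 1.0 <-- minimum
d((-7, 10), (-9, -3)) = 13.1529
d((1, -10), (-8, 10)) = 21.9317
d((1, -10), (-9, -3)) = 12.2066
d((-8, 10), (-9, -3)) = 13.0384

Closest pair: (-7, 10) and (-8, 10) with distance 1.0

The closest pair is (-7, 10) and (-8, 10) with Euclidean distance 1.0. For 5 points, brute-force pairwise comparison is shown above. For large n, the divide-and-conquer algorithm (sort by x, recurse on halves, check the dividing strip) achieves O(n log n).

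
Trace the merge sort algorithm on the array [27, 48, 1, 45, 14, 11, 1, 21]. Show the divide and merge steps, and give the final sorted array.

Merge sort trace:

Split: [27, 48, 1, 45, 14, 11, 1, 21] -> [27, 48, 1, 45] and [14, 11, 1, 21]
  Split: [27, 48, 1, 45] -> [27, 48] and [1, 45]
    Split: [27, 48] -> [27] and [48]
    Merge: [27] + [48] -> [27, 48]
    Split: [1, 45] -> [1] and [45]
    Merge: [1] + [45] -> [1, 45]
  Merge: [27, 48] + [1, 45] -> [1, 27, 45, 48]
  Split: [14, 11, 1, 21] -> [14, 11] and [1, 21]
    Split: [14, 11] -> [14] and [11]
    Merge: [14] + [11] -> [11, 14]
    Split: [1, 21] -> [1] and [21]
    Merge: [1] + [21] -> [1, 21]
  Merge: [11, 14] + [1, 21] -> [1, 11, 14, 21]
Merge: [1, 27, 45, 48] + [1, 11, 14, 21] -> [1, 1, 11, 14, 21, 27, 45, 48]

Final sorted array: [1, 1, 11, 14, 21, 27, 45, 48]

The merge sort proceeds by recursively splitting the array and merging sorted halves.
After all merges, the sorted array is [1, 1, 11, 14, 21, 27, 45, 48].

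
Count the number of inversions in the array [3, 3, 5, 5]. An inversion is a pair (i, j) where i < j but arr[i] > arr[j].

Finding inversions in [3, 3, 5, 5]:


Total inversions: 0

The array has 0 inversions. It is already sorted.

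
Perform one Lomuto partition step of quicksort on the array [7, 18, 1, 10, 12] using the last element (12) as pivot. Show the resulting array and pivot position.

Lomuto partition with pivot = 12:

Initial array: [7, 18, 1, 10, 12]

arr[0]=7 <= 12: swap with position 0, array becomes [7, 18, 1, 10, 12]
arr[1]=18 > 12: no swap
arr[2]=1 <= 12: swap with position 1, array becomes [7, 1, 18, 10, 12]
arr[3]=10 <= 12: swap with position 2, array becomes [7, 1, 10, 18, 12]

Place pivot at position 3: [7, 1, 10, 12, 18]
Pivot position: 3

After partitioning with pivot 12, the array becomes [7, 1, 10, 12, 18]. The pivot is placed at index 3. All elements to the left of the pivot are <= 12, and all elements to the right are > 12.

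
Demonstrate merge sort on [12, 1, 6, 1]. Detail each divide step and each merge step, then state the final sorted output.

Merge sort trace:

Split: [12, 1, 6, 1] -> [12, 1] and [6, 1]
  Split: [12, 1] -> [12] and [1]
  Merge: [12] + [1] -> [1, 12]
  Split: [6, 1] -> [6] and [1]
  Merge: [6] + [1] -> [1, 6]
Merge: [1, 12] + [1, 6] -> [1, 1, 6, 12]

Final sorted array: [1, 1, 6, 12]

The merge sort proceeds by recursively splitting the array and merging sorted halves.
After all merges, the sorted array is [1, 1, 6, 12].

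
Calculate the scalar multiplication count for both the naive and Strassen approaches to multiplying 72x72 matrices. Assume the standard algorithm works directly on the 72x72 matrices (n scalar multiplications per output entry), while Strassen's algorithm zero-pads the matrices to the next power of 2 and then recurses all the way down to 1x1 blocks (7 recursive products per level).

Matrix multiplication for 72x72 matrices:

Strassen's algorithm requires power-of-2 dimensions. Pad 72x72 to 128x128 (next power of 2).

Standard algorithm: 72^3 = 373248 multiplications
Strassen's algorithm: 7^(log2(128)) = 7^7 = 823543 multiplications
Difference: 373248 - 823543 = -450295 (Strassen uses MORE here due to padding overhead — for small or just-over-power-of-2 n, padding can outweigh the per-level savings)

Standard: 373248 multiplications (72^3). Strassen: 823543 multiplications (7^7, after padding to 128x128). Strassen reduces 8 recursive multiplications to 7 at each level.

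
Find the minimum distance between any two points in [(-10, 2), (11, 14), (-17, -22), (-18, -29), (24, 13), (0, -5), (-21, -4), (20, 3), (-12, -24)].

Computing all pairwise distances among 9 points:

d((-10, 2), (11, 14)) = 24.1868
d((-10, 2), (-17, -22)) = 25.0
d((-10, 2), (-18, -29)) = 32.0156
d((-10, 2), (24, 13)) = 35.7351
d((-10, 2), (0, -5)) = 12.2066
d((-10, 2), (-21, -4)) = 12.53
d((-10, 2), (20, 3)) = 30.0167
d((-10, 2), (-12, -24)) = 26.0768
d((11, 14), (-17, -22)) = 45.607
d((11, 14), (-18, -29)) = 51.8652
d((11, 14), (24, 13)) = 13.0384
d((11, 14), (0, -5)) = 21.9545
d((11, 14), (-21, -4)) = 36.7151
d((11, 14), (20, 3)) = 14.2127
d((11, 14), (-12, -24)) = 44.4185
d((-17, -22), (-18, -29)) = 7.0711
d((-17, -22), (24, 13)) = 53.9073
d((-17, -22), (0, -5)) = 24.0416
d((-17, -22), (-21, -4)) = 18.4391
d((-17, -22), (20, 3)) = 44.6542
d((-17, -22), (-12, -24)) = 5.3852 <-- minimum
d((-18, -29), (24, 13)) = 59.397
d((-18, -29), (0, -5)) = 30.0
d((-18, -29), (-21, -4)) = 25.1794
d((-18, -29), (20, 3)) = 49.679
d((-18, -29), (-12, -24)) = 7.8102
d((24, 13), (0, -5)) = 30.0
d((24, 13), (-21, -4)) = 48.1041
d((24, 13), (20, 3)) = 10.7703
d((24, 13), (-12, -24)) = 51.6236
d((0, -5), (-21, -4)) = 21.0238
d((0, -5), (20, 3)) = 21.5407
d((0, -5), (-12, -24)) = 22.4722
d((-21, -4), (20, 3)) = 41.5933
d((-21, -4), (-12, -24)) = 21.9317
d((20, 3), (-12, -24)) = 41.8688

Closest pair: (-17, -22) and (-12, -24) with distance 5.3852

The closest pair is (-17, -22) and (-12, -24) with Euclidean distance 5.3852. For 9 points, brute-force pairwise comparison is shown above. For large n, the divide-and-conquer algorithm (sort by x, recurse on halves, check the dividing strip) achieves O(n log n).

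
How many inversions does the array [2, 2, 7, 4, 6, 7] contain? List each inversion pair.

Finding inversions in [2, 2, 7, 4, 6, 7]:

(2, 3): arr[2]=7 > arr[3]=4
(2, 4): arr[2]=7 > arr[4]=6

Total inversions: 2

The array has 2 inversion(s): (2,3), (2,4). Each pair (i,j) satisfies i < j and arr[i] > arr[j].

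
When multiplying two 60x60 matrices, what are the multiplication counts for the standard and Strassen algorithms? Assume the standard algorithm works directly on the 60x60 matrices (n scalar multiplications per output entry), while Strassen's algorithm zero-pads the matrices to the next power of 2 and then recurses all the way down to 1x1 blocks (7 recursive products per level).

Matrix multiplication for 60x60 matrices:

Strassen's algorithm requires power-of-2 dimensions. Pad 60x60 to 64x64 (next power of 2).

Standard algorithm: 60^3 = 216000 multiplications
Strassen's algorithm: 7^(log2(64)) = 7^6 = 117649 multiplications
Savings: 216000 - 117649 = 98351 multiplications

Standard: 216000 multiplications (60^3). Strassen: 117649 multiplications (7^6, after padding to 64x64). Strassen reduces 8 recursive multiplications to 7 at each level.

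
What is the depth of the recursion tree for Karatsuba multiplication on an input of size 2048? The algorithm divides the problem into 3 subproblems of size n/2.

For divide and conquer with division factor 2:

Problem sizes at each level:
Level 0: 2048
Level 1: 1024
Level 2: 512
Level 3: 256
Level 4: 128
Level 5: 64
Level 6: 32
Level 7: 16
Level 8: 8
Level 9: 4
Level 10: 2
Level 11: 1

The root is level 0 and the size-1 base case is level 11 (the tree spans levels 0 through 11, i.e. 12 levels counting the root), so the depth is the number of divisions: log_2(2048) = 11

The recursion tree depth is log_2(2048) = 11. At each level, the problem size is divided by 2, so it takes 11 divisions to reduce to a base case of size 1. The algorithm makes 3 recursive calls at each level.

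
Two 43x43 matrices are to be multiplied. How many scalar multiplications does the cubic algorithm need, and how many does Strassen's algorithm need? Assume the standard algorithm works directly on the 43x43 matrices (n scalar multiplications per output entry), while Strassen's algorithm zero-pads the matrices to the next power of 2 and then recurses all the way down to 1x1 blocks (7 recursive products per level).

Matrix multiplication for 43x43 matrices:

Strassen's algorithm requires power-of-2 dimensions. Pad 43x43 to 64x64 (next power of 2).

Standard algorithm: 43^3 = 79507 multiplications
Strassen's algorithm: 7^(log2(64)) = 7^6 = 117649 multiplications
Difference: 79507 - 117649 = -38142 (Strassen uses MORE here due to padding overhead — for small or just-over-power-of-2 n, padding can outweigh the per-level savings)

Standard: 79507 multiplications (43^3). Strassen: 117649 multiplications (7^6, after padding to 64x64). Strassen reduces 8 recursive multiplications to 7 at each level.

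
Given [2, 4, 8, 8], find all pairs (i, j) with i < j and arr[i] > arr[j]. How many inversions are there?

Finding inversions in [2, 4, 8, 8]:


Total inversions: 0

The array has 0 inversions. It is already sorted.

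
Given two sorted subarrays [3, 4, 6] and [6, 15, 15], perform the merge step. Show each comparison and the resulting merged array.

Merging process:

Compare 3 vs 6: take 3 from left. Merged: [3]
Compare 4 vs 6: take 4 from left. Merged: [3, 4]
Compare 6 vs 6: take 6 from left. Merged: [3, 4, 6]
Append remaining from right: [6, 15, 15]. Merged: [3, 4, 6, 6, 15, 15]

Final merged array: [3, 4, 6, 6, 15, 15]
Total comparisons: 3

The merged array is [3, 4, 6, 6, 15, 15], requiring 3 comparisons. The merge step runs in O(n) time where n is the total number of elements.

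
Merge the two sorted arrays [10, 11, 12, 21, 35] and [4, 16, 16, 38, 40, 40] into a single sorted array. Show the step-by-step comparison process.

Merging process:

Compare 10 vs 4: take 4 from right. Merged: [4]
Compare 10 vs 16: take 10 from left. Merged: [4, 10]
Compare 11 vs 16: take 11 from left. Merged: [4, 10, 11]
Compare 12 vs 16: take 12 from left. Merged: [4, 10, 11, 12]
Compare 21 vs 16: take 16 from right. Merged: [4, 10, 11, 12, 16]
Compare 21 vs 16: take 16 from right. Merged: [4, 10, 11, 12, 16, 16]
Compare 21 vs 38: take 21 from left. Merged: [4, 10, 11, 12, 16, 16, 21]
Compare 35 vs 38: take 35 from left. Merged: [4, 10, 11, 12, 16, 16, 21, 35]
Append remaining from right: [38, 40, 40]. Merged: [4, 10, 11, 12, 16, 16, 21, 35, 38, 40, 40]

Final merged array: [4, 10, 11, 12, 16, 16, 21, 35, 38, 40, 40]
Total comparisons: 8

The merged array is [4, 10, 11, 12, 16, 16, 21, 35, 38, 40, 40], requiring 8 comparisons. The merge step runs in O(n) time where n is the total number of elements.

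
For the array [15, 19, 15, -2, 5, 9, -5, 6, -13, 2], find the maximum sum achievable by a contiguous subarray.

Using Kadane's algorithm on [15, 19, 15, -2, 5, 9, -5, 6, -13, 2]:

Scanning through the array:
Position 1 (value 19): max_ending_here = 34, max_so_far = 34
Position 2 (value 15): max_ending_here = 49, max_so_far = 49
Position 3 (value -2): max_ending_here = 47, max_so_far = 49
Position 4 (value 5): max_ending_here = 52, max_so_far = 52
Position 5 (value 9): max_ending_here = 61, max_so_far = 61
Position 6 (value -5): max_ending_here = 56, max_so_far = 61
Position 7 (value 6): max_ending_here = 62, max_so_far = 62
Position 8 (value -13): max_ending_here = 49, max_so_far = 62
Position 9 (value 2): max_ending_here = 51, max_so_far = 62

Maximum subarray: [15, 19, 15, -2, 5, 9, -5, 6]
Maximum sum: 62

The maximum subarray is [15, 19, 15, -2, 5, 9, -5, 6] with sum 62. This subarray runs from index 0 to index 7.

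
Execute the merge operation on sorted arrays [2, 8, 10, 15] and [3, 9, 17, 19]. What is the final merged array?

Merging process:

Compare 2 vs 3: take 2 from left. Merged: [2]
Compare 8 vs 3: take 3 from right. Merged: [2, 3]
Compare 8 vs 9: take 8 from left. Merged: [2, 3, 8]
Compare 10 vs 9: take 9 from right. Merged: [2, 3, 8, 9]
Compare 10 vs 17: take 10 from left. Merged: [2, 3, 8, 9, 10]
Compare 15 vs 17: take 15 from left. Merged: [2, 3, 8, 9, 10, 15]
Append remaining from right: [17, 19]. Merged: [2, 3, 8, 9, 10, 15, 17, 19]

Final merged array: [2, 3, 8, 9, 10, 15, 17, 19]
Total comparisons: 6

The merged array is [2, 3, 8, 9, 10, 15, 17, 19], requiring 6 comparisons. The merge step runs in O(n) time where n is the total number of elements.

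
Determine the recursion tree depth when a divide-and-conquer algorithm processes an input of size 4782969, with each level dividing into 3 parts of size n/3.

For divide and conquer with division factor 3:

Problem sizes at each level:
Level 0: 4782969
Level 1: 1594323
Level 2: 531441
Level 3: 177147
Level 4: 59049
Level 5: 19683
Level 6: 6561
Level 7: 2187
Level 8: 729
Level 9: 243
Level 10: 81
Level 11: 27
Level 12: 9
Level 13: 3
Level 14: 1

The root is level 0 and the size-1 base case is level 14 (the tree spans levels 0 through 14, i.e. 15 levels counting the root), so the depth is the number of divisions: log_3(4782969) = 14

The recursion tree depth is log_3(4782969) = 14. At each level, the problem size is divided by 3, so it takes 14 divisions to reduce to a base case of size 1. The algorithm makes 3 recursive calls at each level.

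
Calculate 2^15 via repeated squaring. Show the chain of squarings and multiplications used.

Computing 2^15 by squaring (build up from 2^1; each line after the first costs one multiplication):

2^1 = 2
2^2 = (2^1)^2 = 2^2 = 4
2^3 = 2 * 2^2 = 2 * 4 = 8
2^6 = (2^3)^2 = 8^2 = 64
2^7 = 2 * 2^6 = 2 * 64 = 128
2^14 = (2^7)^2 = 128^2 = 16384
2^15 = 2 * 2^14 = 2 * 16384 = 32768

Result: 32768
Multiplications needed: 6 (6 lines after 2^1)

2^15 = 32768. Using exponentiation by squaring, this requires 6 multiplications. The key idea: if the exponent is even, square the half-power; if odd, multiply by the base once.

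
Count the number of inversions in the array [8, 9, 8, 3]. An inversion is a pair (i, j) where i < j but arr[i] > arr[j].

Finding inversions in [8, 9, 8, 3]:

(0, 3): arr[0]=8 > arr[3]=3
(1, 2): arr[1]=9 > arr[2]=8
(1, 3): arr[1]=9 > arr[3]=3
(2, 3): arr[2]=8 > arr[3]=3

Total inversions: 4

The array has 4 inversion(s): (0,3), (1,2), (1,3), (2,3). Each pair (i,j) satisfies i < j and arr[i] > arr[j].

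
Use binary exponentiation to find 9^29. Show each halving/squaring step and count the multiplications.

Computing 9^29 by squaring (build up from 9^1; each line after the first costs one multiplication):

9^1 = 9
9^2 = (9^1)^2 = 9^2 = 81
9^3 = 9 * 9^2 = 9 * 81 = 729
9^6 = (9^3)^2 = 729^2 = 531441
9^7 = 9 * 9^6 = 9 * 531441 = 4782969
9^14 = (9^7)^2 = 4782969^2 = 22876792454961
9^28 = (9^14)^2 = 22876792454961^2 = 523347633027360537213511521
9^29 = 9 * 9^28 = 9 * 523347633027360537213511521 = 4710128697246244834921603689

Result: 4710128697246244834921603689
Multiplications needed: 7 (7 lines after 9^1)

9^29 = 4710128697246244834921603689. Using exponentiation by squaring, this requires 7 multiplications. The key idea: if the exponent is even, square the half-power; if odd, multiply by the base once.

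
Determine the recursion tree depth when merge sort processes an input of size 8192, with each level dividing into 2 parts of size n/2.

For divide and conquer with division factor 2:

Problem sizes at each level:
Level 0: 8192
Level 1: 4096
Level 2: 2048
Level 3: 1024
Level 4: 512
Level 5: 256
Level 6: 128
Level 7: 64
Level 8: 32
Level 9: 16
Level 10: 8
Level 11: 4
Level 12: 2
Level 13: 1

The root is level 0 and the size-1 base case is level 13 (the tree spans levels 0 through 13, i.e. 14 levels counting the root), so the depth is the number of divisions: log_2(8192) = 13

The recursion tree depth is log_2(8192) = 13. At each level, the problem size is divided by 2, so it takes 13 divisions to reduce to a base case of size 1. The algorithm makes 2 recursive calls at each level.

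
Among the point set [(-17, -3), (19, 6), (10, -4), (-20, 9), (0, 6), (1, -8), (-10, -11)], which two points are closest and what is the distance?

Computing all pairwise distances among 7 points:

d((-17, -3), (19, 6)) = 37.108
d((-17, -3), (10, -4)) = 27.0185
d((-17, -3), (-20, 9)) = 12.3693
d((-17, -3), (0, 6)) = 19.2354
d((-17, -3), (1, -8)) = 18.6815
d((-17, -3), (-10, -11)) = 10.6301
d((19, 6), (10, -4)) = 13.4536
d((19, 6), (-20, 9)) = 39.1152
d((19, 6), (0, 6)) = 19.0
d((19, 6), (1, -8)) = 22.8035
d((19, 6), (-10, -11)) = 33.6155
d((10, -4), (-20, 9)) = 32.6956
d((10, -4), (0, 6)) = 14.1421
d((10, -4), (1, -8)) = 9.8489 <-- minimum
d((10, -4), (-10, -11)) = 21.1896
d((-20, 9), (0, 6)) = 20.2237
d((-20, 9), (1, -8)) = 27.0185
d((-20, 9), (-10, -11)) = 22.3607
d((0, 6), (1, -8)) = 14.0357
d((0, 6), (-10, -11)) = 19.7231
d((1, -8), (-10, -11)) = 11.4018

Closest pair: (10, -4) and (1, -8) with distance 9.8489

The closest pair is (10, -4) and (1, -8) with Euclidean distance 9.8489. For 7 points, brute-force pairwise comparison is shown above. For large n, the divide-and-conquer algorithm (sort by x, recurse on halves, check the dividing strip) achieves O(n log n).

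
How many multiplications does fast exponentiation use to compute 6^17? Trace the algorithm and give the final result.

Computing 6^17 by squaring (build up from 6^1; each line after the first costs one multiplication):

6^1 = 6
6^2 = (6^1)^2 = 6^2 = 36
6^4 = (6^2)^2 = 36^2 = 1296
6^8 = (6^4)^2 = 1296^2 = 1679616
6^16 = (6^8)^2 = 1679616^2 = 2821109907456
6^17 = 6 * 6^16 = 6 * 2821109907456 = 16926659444736

Result: 16926659444736
Multiplications needed: 5 (5 lines after 6^1)

6^17 = 16926659444736. Using exponentiation by squaring, this requires 5 multiplications. The key idea: if the exponent is even, square the half-power; if odd, multiply by the base once.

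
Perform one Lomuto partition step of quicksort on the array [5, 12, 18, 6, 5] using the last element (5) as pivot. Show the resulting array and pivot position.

Lomuto partition with pivot = 5:

Initial array: [5, 12, 18, 6, 5]

arr[0]=5 <= 5: swap with position 0, array becomes [5, 12, 18, 6, 5]
arr[1]=12 > 5: no swap
arr[2]=18 > 5: no swap
arr[3]=6 > 5: no swap

Place pivot at position 1: [5, 5, 18, 6, 12]
Pivot position: 1

After partitioning with pivot 5, the array becomes [5, 5, 18, 6, 12]. The pivot is placed at index 1. All elements to the left of the pivot are <= 5, and all elements to the right are > 5.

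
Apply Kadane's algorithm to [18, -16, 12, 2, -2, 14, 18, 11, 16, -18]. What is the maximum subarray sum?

Using Kadane's algorithm on [18, -16, 12, 2, -2, 14, 18, 11, 16, -18]:

Scanning through the array:
Position 1 (value -16): max_ending_here = 2, max_so_far = 18
Position 2 (value 12): max_ending_here = 14, max_so_far = 18
Position 3 (value 2): max_ending_here = 16, max_so_far = 18
Position 4 (value -2): max_ending_here = 14, max_so_far = 18
Position 5 (value 14): max_ending_here = 28, max_so_far = 28
Position 6 (value 18): max_ending_here = 46, max_so_far = 46
Position 7 (value 11): max_ending_here = 57, max_so_far = 57
Position 8 (value 16): max_ending_here = 73, max_so_far = 73
Position 9 (value -18): max_ending_here = 55, max_so_far = 73

Maximum subarray: [18, -16, 12, 2, -2, 14, 18, 11, 16]
Maximum sum: 73

The maximum subarray is [18, -16, 12, 2, -2, 14, 18, 11, 16] with sum 73. This subarray runs from index 0 to index 8.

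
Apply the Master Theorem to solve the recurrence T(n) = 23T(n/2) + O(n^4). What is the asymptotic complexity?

Master Theorem for T(n) = 23T(n/2) + O(n^4):

a = 23, b = 2, c = 4
log_b(a) = log_2(23) = 4.5236

Case 1: c = 4 < log_2(23) = 4.5236
T(n) = O(n^(log_2 23))

For T(n) = 23T(n/2) + O(n^4): log_2(23) = 4.5236. This is Case 1 of the Master Theorem (c < log_b(a), work dominated by leaves), giving O(n^(log_2 23)).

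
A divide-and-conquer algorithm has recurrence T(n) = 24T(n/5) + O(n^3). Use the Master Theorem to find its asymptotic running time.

Master Theorem for T(n) = 24T(n/5) + O(n^3):

a = 24, b = 5, c = 3
log_b(a) = log_5(24) = 1.9746

Case 3: c = 3 > log_5(24) = 1.9746
T(n) = O(n^3) = O(n^3)

For T(n) = 24T(n/5) + O(n^3): log_5(24) = 1.9746. This is Case 3 of the Master Theorem (c > log_b(a), work dominated by root), giving O(n^3).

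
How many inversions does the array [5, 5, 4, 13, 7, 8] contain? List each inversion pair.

Finding inversions in [5, 5, 4, 13, 7, 8]:

(0, 2): arr[0]=5 > arr[2]=4
(1, 2): arr[1]=5 > arr[2]=4
(3, 4): arr[3]=13 > arr[4]=7
(3, 5): arr[3]=13 > arr[5]=8

Total inversions: 4

The array has 4 inversion(s): (0,2), (1,2), (3,4), (3,5). Each pair (i,j) satisfies i < j and arr[i] > arr[j].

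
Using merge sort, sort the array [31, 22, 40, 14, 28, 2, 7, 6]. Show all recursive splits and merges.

Merge sort trace:

Split: [31, 22, 40, 14, 28, 2, 7, 6] -> [31, 22, 40, 14] and [28, 2, 7, 6]
  Split: [31, 22, 40, 14] -> [31, 22] and [40, 14]
    Split: [31, 22] -> [31] and [22]
    Merge: [31] + [22] -> [22, 31]
    Split: [40, 14] -> [40] and [14]
    Merge: [40] + [14] -> [14, 40]
  Merge: [22, 31] + [14, 40] -> [14, 22, 31, 40]
  Split: [28, 2, 7, 6] -> [28, 2] and [7, 6]
    Split: [28, 2] -> [28] and [2]
    Merge: [28] + [2] -> [2, 28]
    Split: [7, 6] -> [7] and [6]
    Merge: [7] + [6] -> [6, 7]
  Merge: [2, 28] + [6, 7] -> [2, 6, 7, 28]
Merge: [14, 22, 31, 40] + [2, 6, 7, 28] -> [2, 6, 7, 14, 22, 28, 31, 40]

Final sorted array: [2, 6, 7, 14, 22, 28, 31, 40]

The merge sort proceeds by recursively splitting the array and merging sorted halves.
After all merges, the sorted array is [2, 6, 7, 14, 22, 28, 31, 40].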